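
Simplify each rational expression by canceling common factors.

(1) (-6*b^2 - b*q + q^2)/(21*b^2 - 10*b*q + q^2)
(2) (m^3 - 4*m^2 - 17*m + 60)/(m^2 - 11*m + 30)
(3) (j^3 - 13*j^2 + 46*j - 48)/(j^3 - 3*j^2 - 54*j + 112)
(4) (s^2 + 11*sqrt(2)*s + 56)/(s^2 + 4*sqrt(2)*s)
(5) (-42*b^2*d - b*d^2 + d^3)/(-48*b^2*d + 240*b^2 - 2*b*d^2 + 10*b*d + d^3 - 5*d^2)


(1) = (2*b + q)/(-7*b + q)
(2) = (m^2 + m - 12)/(m - 6)
(3) = (j - 3)/(j + 7)
(4) = (s + 7*sqrt(2))/s
(5) = (7*b*d - d^2)/(8*b*d - 40*b - d^2 + 5*d)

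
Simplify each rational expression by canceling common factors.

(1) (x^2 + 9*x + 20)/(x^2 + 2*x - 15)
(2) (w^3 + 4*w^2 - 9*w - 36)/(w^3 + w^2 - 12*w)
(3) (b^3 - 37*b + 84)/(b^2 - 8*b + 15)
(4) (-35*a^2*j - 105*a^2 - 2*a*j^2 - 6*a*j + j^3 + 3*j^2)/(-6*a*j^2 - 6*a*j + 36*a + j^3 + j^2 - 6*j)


(1) = (x + 4)/(x - 3)
(2) = (w + 3)/w
(3) = (b^2 + 3*b - 28)/(b - 5)
(4) = (35*a^2 + 2*a*j - j^2)/(6*a*j - 12*a - j^2 + 2*j)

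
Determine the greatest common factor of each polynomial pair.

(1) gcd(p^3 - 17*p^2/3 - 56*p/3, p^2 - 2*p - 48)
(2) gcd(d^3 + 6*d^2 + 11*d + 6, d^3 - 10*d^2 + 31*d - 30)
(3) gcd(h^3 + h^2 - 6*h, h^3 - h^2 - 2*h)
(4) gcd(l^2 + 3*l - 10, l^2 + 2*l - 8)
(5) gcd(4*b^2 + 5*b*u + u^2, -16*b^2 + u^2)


(1) = gcd(p*(p - 8)*(p + 7/3), (p - 8)*(p + 6)) = p - 8
(2) = 1
(3) = h^2 - 2*h
(4) = gcd((l - 2)*(l + 5), (l - 2)*(l + 4)) = l - 2
(5) = gcd((b + u)*(4*b + u), (-4*b + u)*(4*b + u)) = 4*b + u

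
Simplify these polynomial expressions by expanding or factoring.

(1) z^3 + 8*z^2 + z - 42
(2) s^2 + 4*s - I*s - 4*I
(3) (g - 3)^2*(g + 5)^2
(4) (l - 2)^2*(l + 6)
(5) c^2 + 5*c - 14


(1) = (z - 2)*(z + 3)*(z + 7)
(2) = (s + 4)*(s - I)
(3) = g^4 + 4*g^3 - 26*g^2 - 60*g + 225
(4) = l^3 + 2*l^2 - 20*l + 24
(5) = (c - 2)*(c + 7)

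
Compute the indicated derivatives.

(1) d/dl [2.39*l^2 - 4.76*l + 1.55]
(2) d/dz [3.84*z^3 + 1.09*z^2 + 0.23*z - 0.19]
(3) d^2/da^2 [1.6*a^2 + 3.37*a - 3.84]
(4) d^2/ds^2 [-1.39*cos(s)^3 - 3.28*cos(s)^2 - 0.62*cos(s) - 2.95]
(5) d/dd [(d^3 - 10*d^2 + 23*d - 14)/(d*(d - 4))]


(1) = 4.78*l - 4.76
(2) = 11.52*z^2 + 2.18*z + 0.23
(3) = 3.20000000000000
(4) = 1.6625*cos(s) + 6.56*cos(2*s) + 3.1275*cos(3*s)
(5) = (d^4 - 8*d^3 + 17*d^2 + 28*d - 56)/(d^2*(d^2 - 8*d + 16))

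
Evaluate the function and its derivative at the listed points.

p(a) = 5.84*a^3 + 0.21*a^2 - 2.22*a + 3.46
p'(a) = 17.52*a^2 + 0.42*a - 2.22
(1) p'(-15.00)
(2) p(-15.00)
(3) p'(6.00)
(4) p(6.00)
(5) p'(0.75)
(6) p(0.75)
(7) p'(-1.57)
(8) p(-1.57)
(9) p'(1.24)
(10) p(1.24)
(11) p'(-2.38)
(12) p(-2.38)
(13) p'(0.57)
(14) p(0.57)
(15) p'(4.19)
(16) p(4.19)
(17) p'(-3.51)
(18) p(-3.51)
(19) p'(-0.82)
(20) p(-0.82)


(1) = 3933.48
(2) = -19625.99
(3) = 631.02
(4) = 1259.14
(5) = 7.95
(6) = 4.38
(7) = 40.31
(8) = -15.14
(9) = 25.24
(10) = 12.16
(11) = 96.02
(12) = -68.80
(13) = 3.71
(14) = 3.34
(15) = 307.12
(16) = 427.44
(17) = 212.15
(18) = -238.70
(19) = 9.22
(20) = 2.20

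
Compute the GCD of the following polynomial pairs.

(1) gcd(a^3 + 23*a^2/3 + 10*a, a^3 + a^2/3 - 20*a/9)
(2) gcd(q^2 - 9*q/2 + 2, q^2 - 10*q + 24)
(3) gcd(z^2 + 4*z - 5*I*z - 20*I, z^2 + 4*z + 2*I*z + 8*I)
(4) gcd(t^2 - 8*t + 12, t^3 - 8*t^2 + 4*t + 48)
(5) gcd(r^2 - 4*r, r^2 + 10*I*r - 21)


(1) = gcd(a*(a + 5/3)*(a + 6), a*(a - 4/3)*(a + 5/3)) = a^2 + 5*a/3
(2) = q - 4
(3) = z + 4
(4) = t - 6
(5) = gcd(r*(r - 4), (r + 3*I)*(r + 7*I)) = 1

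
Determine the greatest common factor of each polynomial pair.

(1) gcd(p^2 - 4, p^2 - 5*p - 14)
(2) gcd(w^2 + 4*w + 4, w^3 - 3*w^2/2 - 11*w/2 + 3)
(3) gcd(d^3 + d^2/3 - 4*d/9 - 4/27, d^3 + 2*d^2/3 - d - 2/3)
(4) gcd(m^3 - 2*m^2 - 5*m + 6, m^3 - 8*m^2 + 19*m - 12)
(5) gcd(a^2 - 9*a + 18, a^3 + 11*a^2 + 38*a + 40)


(1) = p + 2
(2) = gcd((w + 2)^2, (w - 3)*(w - 1/2)*(w + 2)) = w + 2
(3) = d + 2/3
(4) = gcd((m - 3)*(m - 1)*(m + 2), (m - 4)*(m - 3)*(m - 1)) = m^2 - 4*m + 3
(5) = gcd((a - 6)*(a - 3), (a + 2)*(a + 4)*(a + 5)) = 1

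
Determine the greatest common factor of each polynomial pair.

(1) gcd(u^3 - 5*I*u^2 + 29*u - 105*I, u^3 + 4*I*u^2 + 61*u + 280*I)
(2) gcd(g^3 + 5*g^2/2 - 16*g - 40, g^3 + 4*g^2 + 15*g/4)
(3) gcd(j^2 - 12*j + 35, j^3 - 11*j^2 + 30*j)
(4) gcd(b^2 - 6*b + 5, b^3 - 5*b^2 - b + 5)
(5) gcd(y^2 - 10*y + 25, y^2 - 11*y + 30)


(1) = gcd((u - 7*I)*(u - 3*I)*(u + 5*I), (u - 8*I)*(u + 5*I)*(u + 7*I)) = u + 5*I
(2) = gcd((g - 4)*(g + 5/2)*(g + 4), g*(g + 3/2)*(g + 5/2)) = g + 5/2
(3) = j - 5
(4) = b^2 - 6*b + 5
(5) = y - 5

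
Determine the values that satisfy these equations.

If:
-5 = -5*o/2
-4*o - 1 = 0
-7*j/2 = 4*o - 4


Then:
No Solution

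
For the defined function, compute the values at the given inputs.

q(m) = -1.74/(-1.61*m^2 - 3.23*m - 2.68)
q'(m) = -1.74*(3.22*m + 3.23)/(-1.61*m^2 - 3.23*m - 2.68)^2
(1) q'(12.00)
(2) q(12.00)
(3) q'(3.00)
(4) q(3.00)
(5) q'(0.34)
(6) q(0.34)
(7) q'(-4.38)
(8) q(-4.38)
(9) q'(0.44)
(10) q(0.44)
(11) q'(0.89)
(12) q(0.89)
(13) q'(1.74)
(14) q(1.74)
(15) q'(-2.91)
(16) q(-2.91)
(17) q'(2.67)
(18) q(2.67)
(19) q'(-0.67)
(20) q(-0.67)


(1) = -0.00
(2) = 0.01
(3) = -0.03
(4) = 0.06
(5) = -0.48
(6) = 0.44
(7) = 0.05
(8) = 0.09
(9) = -0.42
(10) = 0.39
(11) = -0.23
(12) = 0.25
(13) = -0.09
(14) = 0.13
(15) = 0.22
(16) = 0.25
(17) = -0.04
(18) = 0.08
(19) = -1.22
(20) = 1.40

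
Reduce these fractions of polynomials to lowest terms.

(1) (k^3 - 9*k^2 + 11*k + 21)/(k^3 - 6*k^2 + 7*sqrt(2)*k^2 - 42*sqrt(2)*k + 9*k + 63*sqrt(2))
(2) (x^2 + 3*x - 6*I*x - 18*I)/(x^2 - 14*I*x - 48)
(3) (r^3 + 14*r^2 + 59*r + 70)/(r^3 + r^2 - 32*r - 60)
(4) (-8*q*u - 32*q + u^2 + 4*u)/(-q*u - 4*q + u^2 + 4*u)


(1) = (k^2 - 6*k - 7)/(k^2 + k*(-3 + 7*sqrt(2)) - 21*sqrt(2))
(2) = (x + 3)/(x - 8*I)
(3) = (r + 7)/(r - 6)
(4) = (8*q - u)/(q - u)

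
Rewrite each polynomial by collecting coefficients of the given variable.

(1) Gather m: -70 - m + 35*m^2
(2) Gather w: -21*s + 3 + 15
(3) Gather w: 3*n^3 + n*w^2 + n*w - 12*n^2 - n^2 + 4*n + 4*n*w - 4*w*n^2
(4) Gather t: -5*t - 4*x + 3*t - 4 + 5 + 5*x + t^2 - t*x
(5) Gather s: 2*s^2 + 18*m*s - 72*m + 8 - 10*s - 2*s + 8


(1) = 35*m^2 - m - 70
(2) = 18 - 21*s
(3) = 3*n^3 - 13*n^2 + n*w^2 + 4*n + w*(-4*n^2 + 5*n)
(4) = t^2 + t*(-x - 2) + x + 1
(5) = -72*m + 2*s^2 + s*(18*m - 12) + 16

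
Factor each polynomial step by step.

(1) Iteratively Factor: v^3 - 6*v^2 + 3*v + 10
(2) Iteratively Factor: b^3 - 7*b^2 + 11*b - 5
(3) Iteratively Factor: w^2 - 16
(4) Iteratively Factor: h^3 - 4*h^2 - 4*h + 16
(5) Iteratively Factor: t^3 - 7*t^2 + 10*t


(1) = (v + 1)*(v^2 - 7*v + 10) = (v - 5)*(v + 1)*(v - 2)
(2) = (b - 5)*(b^2 - 2*b + 1) = (b - 5)*(b - 1)*(b - 1)
(3) = (w + 4)*(w - 4)
(4) = (h - 2)*(h^2 - 2*h - 8) = (h - 2)*(h + 2)*(h - 4)
(5) = (t - 2)*(t^2 - 5*t) = t*(t - 2)*(t - 5)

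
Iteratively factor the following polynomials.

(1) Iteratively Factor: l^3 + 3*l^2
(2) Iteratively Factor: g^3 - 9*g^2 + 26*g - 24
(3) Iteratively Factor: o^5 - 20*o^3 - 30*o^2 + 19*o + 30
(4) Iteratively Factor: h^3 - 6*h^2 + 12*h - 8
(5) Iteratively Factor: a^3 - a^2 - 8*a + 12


(1) = (l)*(l^2 + 3*l) = l*(l + 3)*(l)
(2) = (g - 4)*(g^2 - 5*g + 6) = (g - 4)*(g - 3)*(g - 2)
(3) = (o + 2)*(o^4 - 2*o^3 - 16*o^2 + 2*o + 15) = (o + 1)*(o + 2)*(o^3 - 3*o^2 - 13*o + 15) = (o - 5)*(o + 1)*(o + 2)*(o^2 + 2*o - 3) = (o - 5)*(o - 1)*(o + 1)*(o + 2)*(o + 3)
(4) = (h - 2)*(h^2 - 4*h + 4) = (h - 2)^2*(h - 2)
(5) = (a - 2)*(a^2 + a - 6) = (a - 2)*(a + 3)*(a - 2)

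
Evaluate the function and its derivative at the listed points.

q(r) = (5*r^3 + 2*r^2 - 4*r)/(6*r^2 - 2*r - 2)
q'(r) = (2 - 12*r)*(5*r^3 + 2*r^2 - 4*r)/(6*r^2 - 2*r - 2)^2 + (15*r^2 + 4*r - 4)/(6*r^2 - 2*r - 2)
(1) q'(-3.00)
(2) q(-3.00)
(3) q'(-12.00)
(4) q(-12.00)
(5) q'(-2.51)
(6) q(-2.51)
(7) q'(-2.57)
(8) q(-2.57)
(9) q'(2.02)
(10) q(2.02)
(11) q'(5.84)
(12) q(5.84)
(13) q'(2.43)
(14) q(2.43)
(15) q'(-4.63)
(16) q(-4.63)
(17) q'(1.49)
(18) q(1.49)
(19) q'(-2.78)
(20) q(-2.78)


(1) = 0.87
(2) = -1.81
(3) = 0.83
(4) = -9.37
(5) = 0.88
(6) = -1.38
(7) = 0.88
(8) = -1.44
(9) = 0.84
(10) = 2.24
(11) = 0.84
(12) = 5.45
(13) = 0.84
(14) = 2.58
(15) = 0.85
(16) = -3.20
(17) = 0.80
(18) = 1.80
(19) = 0.87
(20) = -1.62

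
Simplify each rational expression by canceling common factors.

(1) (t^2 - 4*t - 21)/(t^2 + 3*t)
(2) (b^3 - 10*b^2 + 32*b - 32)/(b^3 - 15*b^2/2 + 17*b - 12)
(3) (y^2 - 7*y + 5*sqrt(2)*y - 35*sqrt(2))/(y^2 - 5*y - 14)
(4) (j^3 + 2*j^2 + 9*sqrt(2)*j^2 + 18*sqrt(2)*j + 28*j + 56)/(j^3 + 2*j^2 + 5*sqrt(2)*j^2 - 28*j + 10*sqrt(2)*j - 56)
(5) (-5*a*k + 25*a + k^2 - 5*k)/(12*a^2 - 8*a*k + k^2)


(1) = (t - 7)/t
(2) = (2*b - 8)/(2*b - 3)
(3) = (y + 5*sqrt(2))/(y + 2)
(4) = (j + 2*sqrt(2))/(j - 2*sqrt(2))
(5) = (-5*a*k + 25*a + k^2 - 5*k)/(12*a^2 - 8*a*k + k^2)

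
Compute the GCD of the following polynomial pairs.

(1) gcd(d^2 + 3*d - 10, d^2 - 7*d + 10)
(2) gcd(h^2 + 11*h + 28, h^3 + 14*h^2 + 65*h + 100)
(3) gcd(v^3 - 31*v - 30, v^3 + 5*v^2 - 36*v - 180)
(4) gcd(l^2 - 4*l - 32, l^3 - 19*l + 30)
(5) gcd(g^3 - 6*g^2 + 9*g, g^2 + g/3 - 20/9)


(1) = d - 2
(2) = gcd((h + 4)*(h + 7), (h + 4)*(h + 5)^2) = h + 4
(3) = v^2 - v - 30
(4) = gcd((l - 8)*(l + 4), (l - 3)*(l - 2)*(l + 5)) = 1
(5) = gcd(g*(g - 3)^2, (g - 4/3)*(g + 5/3)) = 1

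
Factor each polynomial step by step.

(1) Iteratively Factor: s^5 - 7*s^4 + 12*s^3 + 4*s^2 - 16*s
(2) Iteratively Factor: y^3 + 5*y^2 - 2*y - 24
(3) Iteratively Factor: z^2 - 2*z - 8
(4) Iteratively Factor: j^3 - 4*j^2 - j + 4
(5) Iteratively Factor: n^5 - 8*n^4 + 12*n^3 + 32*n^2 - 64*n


(1) = (s + 1)*(s^4 - 8*s^3 + 20*s^2 - 16*s) = s*(s + 1)*(s^3 - 8*s^2 + 20*s - 16) = s*(s - 2)*(s + 1)*(s^2 - 6*s + 8) = s*(s - 2)^2*(s + 1)*(s - 4)
(2) = (y - 2)*(y^2 + 7*y + 12) = (y - 2)*(y + 3)*(y + 4)
(3) = (z + 2)*(z - 4)
(4) = (j - 1)*(j^2 - 3*j - 4) = (j - 4)*(j - 1)*(j + 1)
(5) = (n - 4)*(n^4 - 4*n^3 - 4*n^2 + 16*n) = n*(n - 4)*(n^3 - 4*n^2 - 4*n + 16) = n*(n - 4)^2*(n^2 - 4) = n*(n - 4)^2*(n + 2)*(n - 2)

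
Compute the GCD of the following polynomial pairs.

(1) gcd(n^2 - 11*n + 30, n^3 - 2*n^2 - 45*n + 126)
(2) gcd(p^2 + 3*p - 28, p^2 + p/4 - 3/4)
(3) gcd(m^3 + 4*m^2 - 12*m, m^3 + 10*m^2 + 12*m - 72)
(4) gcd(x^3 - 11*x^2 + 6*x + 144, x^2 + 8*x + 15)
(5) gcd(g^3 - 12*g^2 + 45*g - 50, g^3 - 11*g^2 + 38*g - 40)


(1) = gcd((n - 6)*(n - 5), (n - 6)*(n - 3)*(n + 7)) = n - 6
(2) = gcd((p - 4)*(p + 7), (p - 3/4)*(p + 1)) = 1
(3) = m^2 + 4*m - 12
(4) = gcd((x - 8)*(x - 6)*(x + 3), (x + 3)*(x + 5)) = x + 3
(5) = gcd((g - 5)^2*(g - 2), (g - 5)*(g - 4)*(g - 2)) = g^2 - 7*g + 10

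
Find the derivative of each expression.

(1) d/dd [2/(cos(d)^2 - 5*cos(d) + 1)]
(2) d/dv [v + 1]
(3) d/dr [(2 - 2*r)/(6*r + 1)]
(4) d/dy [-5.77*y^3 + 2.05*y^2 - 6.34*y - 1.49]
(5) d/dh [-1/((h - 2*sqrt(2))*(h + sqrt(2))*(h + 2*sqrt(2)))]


(1) = 2*(2*cos(d) - 5)*sin(d)/(cos(d)^2 - 5*cos(d) + 1)^2
(2) = 1
(3) = -14/(6*r + 1)^2
(4) = -17.31*y^2 + 4.1*y - 6.34
(5) = (3*h^2 + 2*sqrt(2)*h - 8)/(h^6 + 2*sqrt(2)*h^5 - 14*h^4 - 32*sqrt(2)*h^3 + 32*h^2 + 128*sqrt(2)*h + 128)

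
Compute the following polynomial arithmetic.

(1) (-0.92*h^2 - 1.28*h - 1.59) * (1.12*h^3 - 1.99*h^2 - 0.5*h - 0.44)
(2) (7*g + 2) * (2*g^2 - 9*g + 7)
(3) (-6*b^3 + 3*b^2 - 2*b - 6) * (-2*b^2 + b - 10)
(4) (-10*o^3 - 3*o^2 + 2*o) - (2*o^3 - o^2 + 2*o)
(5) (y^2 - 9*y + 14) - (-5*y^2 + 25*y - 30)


(1) = -1.0304*h^5 + 0.3972*h^4 + 1.2264*h^3 + 4.2089*h^2 + 1.3582*h + 0.6996
(2) = 14*g^3 - 59*g^2 + 31*g + 14
(3) = 12*b^5 - 12*b^4 + 67*b^3 - 20*b^2 + 14*b + 60
(4) = -12*o^3 - 2*o^2
(5) = 6*y^2 - 34*y + 44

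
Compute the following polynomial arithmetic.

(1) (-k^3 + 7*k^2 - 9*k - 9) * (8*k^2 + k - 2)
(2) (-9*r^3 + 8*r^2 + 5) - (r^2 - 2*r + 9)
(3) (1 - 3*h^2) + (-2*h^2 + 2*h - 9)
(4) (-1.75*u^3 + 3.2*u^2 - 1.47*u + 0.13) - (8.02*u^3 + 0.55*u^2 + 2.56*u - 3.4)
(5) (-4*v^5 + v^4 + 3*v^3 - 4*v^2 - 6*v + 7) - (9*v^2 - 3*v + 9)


(1) = -8*k^5 + 55*k^4 - 63*k^3 - 95*k^2 + 9*k + 18
(2) = -9*r^3 + 7*r^2 + 2*r - 4
(3) = -5*h^2 + 2*h - 8
(4) = -9.77*u^3 + 2.65*u^2 - 4.03*u + 3.53
(5) = -4*v^5 + v^4 + 3*v^3 - 13*v^2 - 3*v - 2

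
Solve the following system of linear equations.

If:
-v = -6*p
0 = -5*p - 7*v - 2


Then:
p = -2/47
v = -12/47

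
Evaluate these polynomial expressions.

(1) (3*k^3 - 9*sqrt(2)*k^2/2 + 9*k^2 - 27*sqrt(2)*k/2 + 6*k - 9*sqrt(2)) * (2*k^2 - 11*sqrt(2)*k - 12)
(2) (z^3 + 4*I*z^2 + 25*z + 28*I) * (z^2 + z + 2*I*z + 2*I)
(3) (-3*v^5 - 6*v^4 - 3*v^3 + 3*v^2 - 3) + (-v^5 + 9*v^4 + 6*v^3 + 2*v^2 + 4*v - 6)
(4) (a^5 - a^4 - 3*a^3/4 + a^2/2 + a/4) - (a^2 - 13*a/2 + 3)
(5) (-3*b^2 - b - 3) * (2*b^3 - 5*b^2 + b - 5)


(1) = 6*k^5 - 42*sqrt(2)*k^4 + 18*k^4 - 126*sqrt(2)*k^3 + 75*k^3 - 30*sqrt(2)*k^2 + 189*k^2 + 126*k + 162*sqrt(2)*k + 108*sqrt(2)
(2) = z^5 + z^4 + 6*I*z^4 + 17*z^3 + 6*I*z^3 + 17*z^2 + 78*I*z^2 - 56*z + 78*I*z - 56
(3) = -4*v^5 + 3*v^4 + 3*v^3 + 5*v^2 + 4*v - 9
(4) = a^5 - a^4 - 3*a^3/4 - a^2/2 + 27*a/4 - 3
(5) = -6*b^5 + 13*b^4 - 4*b^3 + 29*b^2 + 2*b + 15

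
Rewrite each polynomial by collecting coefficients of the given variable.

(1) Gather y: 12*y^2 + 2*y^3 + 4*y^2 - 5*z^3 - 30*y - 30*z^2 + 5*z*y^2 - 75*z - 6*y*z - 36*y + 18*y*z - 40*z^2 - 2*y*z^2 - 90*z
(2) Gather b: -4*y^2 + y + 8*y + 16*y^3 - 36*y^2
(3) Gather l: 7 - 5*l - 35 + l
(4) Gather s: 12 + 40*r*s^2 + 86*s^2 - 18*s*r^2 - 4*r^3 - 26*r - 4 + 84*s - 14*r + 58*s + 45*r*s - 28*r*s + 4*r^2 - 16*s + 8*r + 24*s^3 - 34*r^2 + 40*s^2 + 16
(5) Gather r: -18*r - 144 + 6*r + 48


(1) = 2*y^3 + y^2*(5*z + 16) + y*(-2*z^2 + 12*z - 66) - 5*z^3 - 70*z^2 - 165*z
(2) = 16*y^3 - 40*y^2 + 9*y
(3) = -4*l - 28
(4) = -4*r^3 - 30*r^2 - 32*r + 24*s^3 + s^2*(40*r + 126) + s*(-18*r^2 + 17*r + 126) + 24
(5) = -12*r - 96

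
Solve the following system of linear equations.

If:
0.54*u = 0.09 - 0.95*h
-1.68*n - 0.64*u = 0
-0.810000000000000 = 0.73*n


Then:
h = -1.56
n = -1.11
u = 2.91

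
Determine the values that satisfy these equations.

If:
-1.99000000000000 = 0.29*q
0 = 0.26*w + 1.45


Then:
q = -6.86
w = -5.58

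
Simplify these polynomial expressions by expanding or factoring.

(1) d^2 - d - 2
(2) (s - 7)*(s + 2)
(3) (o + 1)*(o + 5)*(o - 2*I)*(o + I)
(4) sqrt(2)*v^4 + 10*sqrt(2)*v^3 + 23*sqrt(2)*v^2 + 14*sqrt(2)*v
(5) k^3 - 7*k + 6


(1) = (d - 2)*(d + 1)
(2) = s^2 - 5*s - 14
(3) = o^4 + 6*o^3 - I*o^3 + 7*o^2 - 6*I*o^2 + 12*o - 5*I*o + 10
(4) = v*(v + 2)*(v + 7)*(sqrt(2)*v + sqrt(2))
(5) = (k - 2)*(k - 1)*(k + 3)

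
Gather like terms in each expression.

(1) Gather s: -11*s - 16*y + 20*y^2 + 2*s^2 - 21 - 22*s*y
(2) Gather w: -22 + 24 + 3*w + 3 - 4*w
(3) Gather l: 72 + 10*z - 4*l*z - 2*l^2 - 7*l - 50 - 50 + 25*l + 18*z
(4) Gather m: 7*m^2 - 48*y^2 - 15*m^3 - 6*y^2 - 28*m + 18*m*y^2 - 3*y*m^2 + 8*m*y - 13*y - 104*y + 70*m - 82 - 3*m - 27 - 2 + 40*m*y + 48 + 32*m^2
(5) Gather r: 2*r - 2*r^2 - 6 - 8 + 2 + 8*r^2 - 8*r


(1) = 2*s^2 + s*(-22*y - 11) + 20*y^2 - 16*y - 21
(2) = 5 - w
(3) = -2*l^2 + l*(18 - 4*z) + 28*z - 28
(4) = -15*m^3 + m^2*(39 - 3*y) + m*(18*y^2 + 48*y + 39) - 54*y^2 - 117*y - 63
(5) = 6*r^2 - 6*r - 12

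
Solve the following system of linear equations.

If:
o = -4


Then:
o = -4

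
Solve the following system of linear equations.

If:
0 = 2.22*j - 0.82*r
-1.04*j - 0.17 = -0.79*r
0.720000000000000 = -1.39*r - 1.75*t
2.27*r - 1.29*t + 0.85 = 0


Then:
No Solution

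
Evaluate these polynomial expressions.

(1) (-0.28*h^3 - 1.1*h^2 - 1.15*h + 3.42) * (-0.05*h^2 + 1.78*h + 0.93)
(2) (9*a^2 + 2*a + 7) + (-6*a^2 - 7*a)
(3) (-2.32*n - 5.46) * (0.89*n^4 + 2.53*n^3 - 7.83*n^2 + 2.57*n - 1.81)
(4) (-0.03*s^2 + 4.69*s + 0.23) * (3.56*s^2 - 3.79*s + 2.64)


(1) = 0.014*h^5 - 0.4434*h^4 - 2.1609*h^3 - 3.241*h^2 + 5.0181*h + 3.1806
(2) = 3*a^2 - 5*a + 7
(3) = -2.0648*n^5 - 10.729*n^4 + 4.3518*n^3 + 36.7894*n^2 - 9.833*n + 9.8826
(4) = -0.1068*s^4 + 16.8101*s^3 - 17.0355*s^2 + 11.5099*s + 0.6072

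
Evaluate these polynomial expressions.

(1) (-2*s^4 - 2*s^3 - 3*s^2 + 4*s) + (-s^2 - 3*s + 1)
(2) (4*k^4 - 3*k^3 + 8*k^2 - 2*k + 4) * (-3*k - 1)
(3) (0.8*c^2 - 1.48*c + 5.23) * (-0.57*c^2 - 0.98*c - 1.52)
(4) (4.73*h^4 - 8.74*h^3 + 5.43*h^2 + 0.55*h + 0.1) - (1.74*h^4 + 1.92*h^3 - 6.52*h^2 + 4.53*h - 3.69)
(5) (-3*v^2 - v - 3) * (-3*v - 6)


(1) = -2*s^4 - 2*s^3 - 4*s^2 + s + 1
(2) = -12*k^5 + 5*k^4 - 21*k^3 - 2*k^2 - 10*k - 4
(3) = -0.456*c^4 + 0.0596*c^3 - 2.7467*c^2 - 2.8758*c - 7.9496
(4) = 2.99*h^4 - 10.66*h^3 + 11.95*h^2 - 3.98*h + 3.79
(5) = 9*v^3 + 21*v^2 + 15*v + 18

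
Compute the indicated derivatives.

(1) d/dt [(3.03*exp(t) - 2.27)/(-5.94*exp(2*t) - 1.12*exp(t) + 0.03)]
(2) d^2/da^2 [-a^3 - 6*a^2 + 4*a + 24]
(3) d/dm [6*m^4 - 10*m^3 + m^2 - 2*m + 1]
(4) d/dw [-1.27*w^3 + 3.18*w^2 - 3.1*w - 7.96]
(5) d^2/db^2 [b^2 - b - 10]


(1) = (17.9982*exp(2*t) - 26.9676*exp(t) - 2.4515)*exp(t)/(35.2836*exp(4*t) + 13.3056*exp(3*t) + 0.898*exp(2*t) - 0.0672*exp(t) + 0.0009)
(2) = -6*a - 12
(3) = 24*m^3 - 30*m^2 + 2*m - 2
(4) = -3.81*w^2 + 6.36*w - 3.1
(5) = 2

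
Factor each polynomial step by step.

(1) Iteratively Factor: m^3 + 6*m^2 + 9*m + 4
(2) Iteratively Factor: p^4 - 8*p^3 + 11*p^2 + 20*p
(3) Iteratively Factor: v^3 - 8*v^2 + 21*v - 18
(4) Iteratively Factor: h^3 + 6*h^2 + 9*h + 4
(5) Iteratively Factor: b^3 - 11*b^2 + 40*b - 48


(1) = (m + 1)*(m^2 + 5*m + 4) = (m + 1)^2*(m + 4)
(2) = (p + 1)*(p^3 - 9*p^2 + 20*p) = (p - 5)*(p + 1)*(p^2 - 4*p) = (p - 5)*(p - 4)*(p + 1)*(p)
(3) = (v - 3)*(v^2 - 5*v + 6) = (v - 3)^2*(v - 2)
(4) = (h + 1)*(h^2 + 5*h + 4) = (h + 1)^2*(h + 4)
(5) = (b - 3)*(b^2 - 8*b + 16) = (b - 4)*(b - 3)*(b - 4)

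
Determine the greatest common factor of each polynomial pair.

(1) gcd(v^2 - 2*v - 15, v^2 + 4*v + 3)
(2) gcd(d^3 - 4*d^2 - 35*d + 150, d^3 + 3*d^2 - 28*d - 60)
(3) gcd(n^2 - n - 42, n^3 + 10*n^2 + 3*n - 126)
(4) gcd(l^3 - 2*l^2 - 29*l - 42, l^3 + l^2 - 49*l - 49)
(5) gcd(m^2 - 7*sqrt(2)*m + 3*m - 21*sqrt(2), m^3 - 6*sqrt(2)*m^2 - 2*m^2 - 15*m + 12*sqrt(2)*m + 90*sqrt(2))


(1) = v + 3
(2) = gcd((d - 5)^2*(d + 6), (d - 5)*(d + 2)*(d + 6)) = d^2 + d - 30
(3) = gcd((n - 7)*(n + 6), (n - 3)*(n + 6)*(n + 7)) = n + 6
(4) = l - 7
(5) = gcd((m + 3)*(m - 7*sqrt(2)), (m - 5)*(m + 3)*(m - 6*sqrt(2))) = m + 3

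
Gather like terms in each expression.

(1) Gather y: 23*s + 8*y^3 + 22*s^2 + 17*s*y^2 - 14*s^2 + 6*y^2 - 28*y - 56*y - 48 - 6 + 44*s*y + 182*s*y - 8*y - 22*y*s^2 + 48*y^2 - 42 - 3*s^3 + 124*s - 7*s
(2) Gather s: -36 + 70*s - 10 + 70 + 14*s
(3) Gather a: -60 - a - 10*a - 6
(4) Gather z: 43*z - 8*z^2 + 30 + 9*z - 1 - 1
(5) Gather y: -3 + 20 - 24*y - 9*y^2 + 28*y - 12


(1) = -3*s^3 + 8*s^2 + 140*s + 8*y^3 + y^2*(17*s + 54) + y*(-22*s^2 + 226*s - 92) - 96
(2) = 84*s + 24
(3) = -11*a - 66
(4) = -8*z^2 + 52*z + 28
(5) = -9*y^2 + 4*y + 5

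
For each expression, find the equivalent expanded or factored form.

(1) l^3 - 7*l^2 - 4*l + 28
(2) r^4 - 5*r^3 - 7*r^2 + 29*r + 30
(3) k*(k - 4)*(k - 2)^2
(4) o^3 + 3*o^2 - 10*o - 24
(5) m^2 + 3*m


(1) = (l - 7)*(l - 2)*(l + 2)
(2) = (r - 5)*(r - 3)*(r + 1)*(r + 2)
(3) = k^4 - 8*k^3 + 20*k^2 - 16*k
(4) = (o - 3)*(o + 2)*(o + 4)
(5) = m*(m + 3)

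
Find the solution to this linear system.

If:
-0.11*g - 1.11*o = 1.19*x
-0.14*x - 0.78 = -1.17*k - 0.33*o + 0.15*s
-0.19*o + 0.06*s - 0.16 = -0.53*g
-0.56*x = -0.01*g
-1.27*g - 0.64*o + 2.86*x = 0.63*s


Then:
g = 0.36
k = 0.60
o = -0.04
s = -0.65
x = 0.01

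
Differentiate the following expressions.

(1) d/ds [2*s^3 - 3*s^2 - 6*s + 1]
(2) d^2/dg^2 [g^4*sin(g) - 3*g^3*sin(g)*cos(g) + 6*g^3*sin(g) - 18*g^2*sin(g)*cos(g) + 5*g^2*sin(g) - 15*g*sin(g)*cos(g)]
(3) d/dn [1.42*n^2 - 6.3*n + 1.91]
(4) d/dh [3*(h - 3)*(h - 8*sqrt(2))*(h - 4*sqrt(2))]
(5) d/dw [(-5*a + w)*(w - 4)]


(1) = 6*s^2 - 6*s - 6
(2) = -g^4*sin(g) - 6*g^3*sin(g) + 6*g^3*sin(2*g) + 8*g^3*cos(g) + 7*g^2*sin(g) + 36*g^2*sin(2*g) + 36*g^2*cos(g) - 18*g^2*cos(2*g) + 36*g*sin(g) + 21*g*sin(2*g) + 20*g*cos(g) - 72*g*cos(2*g) + 10*sin(g) - 18*sin(2*g) - 30*cos(2*g)
(3) = 2.84*n - 6.3
(4) = 9*h^2 - 72*sqrt(2)*h - 18*h + 108*sqrt(2) + 192
(5) = -5*a + 2*w - 4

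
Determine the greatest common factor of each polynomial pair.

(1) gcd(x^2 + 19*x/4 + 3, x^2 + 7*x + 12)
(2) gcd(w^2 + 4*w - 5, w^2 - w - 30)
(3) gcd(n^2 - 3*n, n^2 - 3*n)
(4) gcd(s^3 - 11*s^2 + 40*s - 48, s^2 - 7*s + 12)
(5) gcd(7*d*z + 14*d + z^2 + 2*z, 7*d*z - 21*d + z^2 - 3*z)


(1) = gcd((x + 3/4)*(x + 4), (x + 3)*(x + 4)) = x + 4
(2) = w + 5
(3) = n^2 - 3*n
(4) = s^2 - 7*s + 12
(5) = 7*d + z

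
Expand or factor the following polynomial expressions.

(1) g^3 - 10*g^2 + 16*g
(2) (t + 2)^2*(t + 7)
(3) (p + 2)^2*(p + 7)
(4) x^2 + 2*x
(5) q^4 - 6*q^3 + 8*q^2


(1) = g*(g - 8)*(g - 2)
(2) = t^3 + 11*t^2 + 32*t + 28
(3) = p^3 + 11*p^2 + 32*p + 28
(4) = x*(x + 2)
(5) = q^2*(q - 4)*(q - 2)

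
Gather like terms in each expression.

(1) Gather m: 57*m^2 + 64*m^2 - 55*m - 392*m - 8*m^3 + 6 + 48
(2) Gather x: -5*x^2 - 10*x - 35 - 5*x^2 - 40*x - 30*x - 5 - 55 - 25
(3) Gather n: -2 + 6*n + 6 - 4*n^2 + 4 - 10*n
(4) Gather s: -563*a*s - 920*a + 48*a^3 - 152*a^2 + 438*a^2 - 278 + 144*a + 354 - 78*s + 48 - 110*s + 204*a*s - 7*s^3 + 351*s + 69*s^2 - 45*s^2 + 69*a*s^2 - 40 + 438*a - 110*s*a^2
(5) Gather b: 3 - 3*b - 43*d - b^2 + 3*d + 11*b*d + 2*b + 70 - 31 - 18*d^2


(1) = -8*m^3 + 121*m^2 - 447*m + 54
(2) = -10*x^2 - 80*x - 120
(3) = -4*n^2 - 4*n + 8
(4) = 48*a^3 + 286*a^2 - 338*a - 7*s^3 + s^2*(69*a + 24) + s*(-110*a^2 - 359*a + 163) + 84
(5) = -b^2 + b*(11*d - 1) - 18*d^2 - 40*d + 42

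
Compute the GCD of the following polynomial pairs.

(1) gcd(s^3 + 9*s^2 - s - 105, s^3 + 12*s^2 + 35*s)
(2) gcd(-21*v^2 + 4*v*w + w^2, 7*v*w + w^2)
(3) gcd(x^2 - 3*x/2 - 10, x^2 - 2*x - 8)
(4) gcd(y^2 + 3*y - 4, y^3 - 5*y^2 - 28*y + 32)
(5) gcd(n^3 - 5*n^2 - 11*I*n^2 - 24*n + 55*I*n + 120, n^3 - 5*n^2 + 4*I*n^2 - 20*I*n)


(1) = gcd((s - 3)*(s + 5)*(s + 7), s*(s + 5)*(s + 7)) = s^2 + 12*s + 35
(2) = gcd((-3*v + w)*(7*v + w), w*(7*v + w)) = 7*v + w
(3) = x - 4
(4) = gcd((y - 1)*(y + 4), (y - 8)*(y - 1)*(y + 4)) = y^2 + 3*y - 4
(5) = n - 5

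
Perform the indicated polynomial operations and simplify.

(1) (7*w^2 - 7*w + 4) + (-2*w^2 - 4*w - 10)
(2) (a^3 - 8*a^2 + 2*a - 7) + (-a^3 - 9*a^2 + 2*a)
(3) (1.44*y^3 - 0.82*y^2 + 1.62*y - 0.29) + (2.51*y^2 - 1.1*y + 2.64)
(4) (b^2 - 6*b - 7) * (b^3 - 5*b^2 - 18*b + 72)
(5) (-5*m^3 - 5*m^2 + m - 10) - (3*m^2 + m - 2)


(1) = 5*w^2 - 11*w - 6
(2) = -17*a^2 + 4*a - 7
(3) = 1.44*y^3 + 1.69*y^2 + 0.52*y + 2.35
(4) = b^5 - 11*b^4 + 5*b^3 + 215*b^2 - 306*b - 504
(5) = -5*m^3 - 8*m^2 - 8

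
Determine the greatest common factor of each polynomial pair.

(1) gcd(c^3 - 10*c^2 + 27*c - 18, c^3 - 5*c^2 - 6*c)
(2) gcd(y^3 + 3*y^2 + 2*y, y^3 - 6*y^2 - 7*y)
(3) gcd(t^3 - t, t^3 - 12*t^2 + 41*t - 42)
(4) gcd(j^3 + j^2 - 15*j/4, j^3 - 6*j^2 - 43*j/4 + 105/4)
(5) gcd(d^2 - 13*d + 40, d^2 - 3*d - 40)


(1) = c - 6
(2) = gcd(y*(y + 1)*(y + 2), y*(y - 7)*(y + 1)) = y^2 + y
(3) = gcd(t*(t - 1)*(t + 1), (t - 7)*(t - 3)*(t - 2)) = 1
(4) = j^2 + j - 15/4
(5) = d - 8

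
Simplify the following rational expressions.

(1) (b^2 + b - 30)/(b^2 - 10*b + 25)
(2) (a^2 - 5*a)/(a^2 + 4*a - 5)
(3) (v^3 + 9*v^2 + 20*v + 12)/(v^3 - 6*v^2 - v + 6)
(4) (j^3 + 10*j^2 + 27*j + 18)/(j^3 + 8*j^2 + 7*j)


(1) = (b + 6)/(b - 5)
(2) = (a^2 - 5*a)/(a^2 + 4*a - 5)
(3) = (v^2 + 8*v + 12)/(v^2 - 7*v + 6)
(4) = (j^2 + 9*j + 18)/(j^2 + 7*j)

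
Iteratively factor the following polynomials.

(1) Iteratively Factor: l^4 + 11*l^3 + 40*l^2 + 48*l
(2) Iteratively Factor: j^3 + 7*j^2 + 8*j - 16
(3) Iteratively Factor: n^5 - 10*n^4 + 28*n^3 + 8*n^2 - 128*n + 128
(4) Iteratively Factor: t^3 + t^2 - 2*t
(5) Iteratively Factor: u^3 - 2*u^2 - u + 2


(1) = (l + 4)*(l^3 + 7*l^2 + 12*l) = (l + 4)^2*(l^2 + 3*l) = (l + 3)*(l + 4)^2*(l)
(2) = (j + 4)*(j^2 + 3*j - 4) = (j + 4)^2*(j - 1)
(3) = (n - 4)*(n^4 - 6*n^3 + 4*n^2 + 24*n - 32) = (n - 4)*(n + 2)*(n^3 - 8*n^2 + 20*n - 16) = (n - 4)*(n - 2)*(n + 2)*(n^2 - 6*n + 8) = (n - 4)*(n - 2)^2*(n + 2)*(n - 4)
(4) = (t - 1)*(t^2 + 2*t) = (t - 1)*(t + 2)*(t)
(5) = (u - 2)*(u^2 - 1) = (u - 2)*(u + 1)*(u - 1)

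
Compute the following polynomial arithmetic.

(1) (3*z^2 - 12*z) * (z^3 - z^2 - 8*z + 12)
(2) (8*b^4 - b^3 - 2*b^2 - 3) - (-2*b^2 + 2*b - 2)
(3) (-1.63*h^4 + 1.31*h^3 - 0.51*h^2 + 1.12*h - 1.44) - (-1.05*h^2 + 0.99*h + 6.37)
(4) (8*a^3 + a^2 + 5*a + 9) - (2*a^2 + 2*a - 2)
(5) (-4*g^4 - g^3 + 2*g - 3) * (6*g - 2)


(1) = 3*z^5 - 15*z^4 - 12*z^3 + 132*z^2 - 144*z
(2) = 8*b^4 - b^3 - 2*b - 1
(3) = -1.63*h^4 + 1.31*h^3 + 0.54*h^2 + 0.13*h - 7.81
(4) = 8*a^3 - a^2 + 3*a + 11
(5) = -24*g^5 + 2*g^4 + 2*g^3 + 12*g^2 - 22*g + 6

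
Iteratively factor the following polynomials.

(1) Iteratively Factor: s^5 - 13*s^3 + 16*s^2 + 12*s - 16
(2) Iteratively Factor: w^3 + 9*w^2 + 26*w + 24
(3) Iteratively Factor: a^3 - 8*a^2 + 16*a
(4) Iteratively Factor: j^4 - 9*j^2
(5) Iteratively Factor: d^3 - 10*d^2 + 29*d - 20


(1) = (s + 1)*(s^4 - s^3 - 12*s^2 + 28*s - 16) = (s - 2)*(s + 1)*(s^3 + s^2 - 10*s + 8) = (s - 2)^2*(s + 1)*(s^2 + 3*s - 4) = (s - 2)^2*(s + 1)*(s + 4)*(s - 1)
(2) = (w + 3)*(w^2 + 6*w + 8) = (w + 3)*(w + 4)*(w + 2)
(3) = (a)*(a^2 - 8*a + 16) = a*(a - 4)*(a - 4)
(4) = (j - 3)*(j^3 + 3*j^2) = j*(j - 3)*(j^2 + 3*j) = j^2*(j - 3)*(j + 3)
(5) = (d - 5)*(d^2 - 5*d + 4) = (d - 5)*(d - 1)*(d - 4)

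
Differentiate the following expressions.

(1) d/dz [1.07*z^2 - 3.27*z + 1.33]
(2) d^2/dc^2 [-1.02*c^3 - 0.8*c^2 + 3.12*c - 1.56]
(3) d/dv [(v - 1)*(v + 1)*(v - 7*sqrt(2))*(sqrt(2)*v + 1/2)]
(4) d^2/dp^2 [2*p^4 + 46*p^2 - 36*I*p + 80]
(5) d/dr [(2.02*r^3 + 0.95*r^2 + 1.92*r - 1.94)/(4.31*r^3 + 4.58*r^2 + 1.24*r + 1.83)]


(1) = 2.14*z - 3.27
(2) = -6.12*c - 1.6
(3) = 4*sqrt(2)*v^3 - 81*v^2/2 - 9*sqrt(2)*v + 27/2
(4) = 24*p^2 + 92
(5) = (5.1571*r^4 - 11.5408*r^3 + 28.5584*r^2 + 21.2474*r + 5.9192)/(18.5761*r^6 + 39.4796*r^5 + 31.6652*r^4 + 27.133*r^3 + 18.3004*r^2 + 4.5384*r + 3.3489)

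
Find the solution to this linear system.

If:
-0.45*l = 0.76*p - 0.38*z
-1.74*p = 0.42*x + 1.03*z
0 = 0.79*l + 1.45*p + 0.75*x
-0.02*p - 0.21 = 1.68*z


Then:
l = -0.19
p = 0.05
x = 0.10
z = -0.13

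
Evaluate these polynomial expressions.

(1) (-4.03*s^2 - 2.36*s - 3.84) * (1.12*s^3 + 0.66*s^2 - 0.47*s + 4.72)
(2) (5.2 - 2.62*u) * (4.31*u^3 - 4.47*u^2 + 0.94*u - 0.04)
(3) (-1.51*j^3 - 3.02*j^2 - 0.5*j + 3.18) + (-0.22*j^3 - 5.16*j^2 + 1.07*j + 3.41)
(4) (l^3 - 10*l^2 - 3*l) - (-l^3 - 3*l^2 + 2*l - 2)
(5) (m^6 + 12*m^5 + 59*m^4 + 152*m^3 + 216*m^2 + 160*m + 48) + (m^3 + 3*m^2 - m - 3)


(1) = -4.5136*s^5 - 5.303*s^4 - 3.9643*s^3 - 20.4468*s^2 - 9.3344*s - 18.1248
(2) = -11.2922*u^4 + 34.1234*u^3 - 25.7068*u^2 + 4.9928*u - 0.208
(3) = -1.73*j^3 - 8.18*j^2 + 0.57*j + 6.59
(4) = 2*l^3 - 7*l^2 - 5*l + 2
(5) = m^6 + 12*m^5 + 59*m^4 + 153*m^3 + 219*m^2 + 159*m + 45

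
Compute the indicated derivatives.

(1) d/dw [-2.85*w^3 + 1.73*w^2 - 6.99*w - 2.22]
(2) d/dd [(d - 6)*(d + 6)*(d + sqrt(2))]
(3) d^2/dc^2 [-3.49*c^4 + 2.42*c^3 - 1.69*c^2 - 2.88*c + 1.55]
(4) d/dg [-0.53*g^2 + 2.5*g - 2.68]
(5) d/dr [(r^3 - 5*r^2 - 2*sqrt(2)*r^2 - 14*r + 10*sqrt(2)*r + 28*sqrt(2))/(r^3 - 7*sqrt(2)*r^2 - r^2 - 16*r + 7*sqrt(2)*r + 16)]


(1) = -8.55*w^2 + 3.46*w - 6.99
(2) = 3*d^2 + 2*sqrt(2)*d - 36
(3) = -41.88*c^2 + 14.52*c - 3.38
(4) = 2.5 - 1.06*g
(5) = (-5*sqrt(2)*r^4 + 4*r^4 - 6*sqrt(2)*r^3 - 4*r^3 - 175*sqrt(2)*r^2 + 226*r^2 - 8*sqrt(2)*r + 624*r - 616 + 608*sqrt(2))/(r^6 - 14*sqrt(2)*r^5 - 2*r^5 + 28*sqrt(2)*r^4 + 67*r^4 - 132*r^3 + 210*sqrt(2)*r^3 - 448*sqrt(2)*r^2 + 322*r^2 - 512*r + 224*sqrt(2)*r + 256)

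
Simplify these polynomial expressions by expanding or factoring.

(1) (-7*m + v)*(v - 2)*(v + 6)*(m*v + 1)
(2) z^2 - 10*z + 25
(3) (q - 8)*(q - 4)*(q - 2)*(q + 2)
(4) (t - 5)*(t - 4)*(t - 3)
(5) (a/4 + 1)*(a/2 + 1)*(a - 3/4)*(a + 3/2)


(1) = -7*m^2*v^3 - 28*m^2*v^2 + 84*m^2*v + m*v^4 + 4*m*v^3 - 19*m*v^2 - 28*m*v + 84*m + v^3 + 4*v^2 - 12*v
(2) = (z - 5)^2
(3) = q^4 - 12*q^3 + 28*q^2 + 48*q - 128
(4) = t^3 - 12*t^2 + 47*t - 60
(5) = a^4/8 + 27*a^3/32 + 91*a^2/64 - 3*a/32 - 9/8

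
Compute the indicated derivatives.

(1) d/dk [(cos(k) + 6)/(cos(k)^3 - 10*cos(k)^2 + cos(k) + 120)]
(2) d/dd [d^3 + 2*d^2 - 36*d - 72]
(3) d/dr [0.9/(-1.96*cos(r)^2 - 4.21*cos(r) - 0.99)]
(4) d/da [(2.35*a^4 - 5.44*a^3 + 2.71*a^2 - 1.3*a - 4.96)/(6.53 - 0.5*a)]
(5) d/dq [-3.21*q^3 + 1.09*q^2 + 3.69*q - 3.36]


(1) = (-237*cos(k)/2 + 4*cos(2*k) + cos(3*k)/2 - 110)*sin(k)/(cos(k)^3 - 10*cos(k)^2 + cos(k) + 120)^2
(2) = 3*d^2 + 4*d - 36
(3) = -(3.528*cos(r) + 3.789)*sin(r)/(1.96*cos(r)^2 + 4.21*cos(r) + 0.99)^2
(4) = (-3.525*a^4 + 66.822*a^3 - 107.9246*a^2 + 35.3926*a - 10.969)/(0.25*a^2 - 6.53*a + 42.6409)
(5) = -9.63*q^2 + 2.18*q + 3.69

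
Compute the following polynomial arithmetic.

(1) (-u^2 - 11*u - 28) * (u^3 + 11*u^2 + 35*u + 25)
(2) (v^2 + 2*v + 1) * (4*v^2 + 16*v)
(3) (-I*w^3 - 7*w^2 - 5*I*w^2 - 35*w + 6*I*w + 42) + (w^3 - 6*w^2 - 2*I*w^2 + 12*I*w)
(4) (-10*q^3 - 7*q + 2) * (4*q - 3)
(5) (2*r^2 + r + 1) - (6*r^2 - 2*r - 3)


(1) = -u^5 - 22*u^4 - 184*u^3 - 718*u^2 - 1255*u - 700
(2) = 4*v^4 + 24*v^3 + 36*v^2 + 16*v
(3) = w^3 - I*w^3 - 13*w^2 - 7*I*w^2 - 35*w + 18*I*w + 42
(4) = -40*q^4 + 30*q^3 - 28*q^2 + 29*q - 6
(5) = -4*r^2 + 3*r + 4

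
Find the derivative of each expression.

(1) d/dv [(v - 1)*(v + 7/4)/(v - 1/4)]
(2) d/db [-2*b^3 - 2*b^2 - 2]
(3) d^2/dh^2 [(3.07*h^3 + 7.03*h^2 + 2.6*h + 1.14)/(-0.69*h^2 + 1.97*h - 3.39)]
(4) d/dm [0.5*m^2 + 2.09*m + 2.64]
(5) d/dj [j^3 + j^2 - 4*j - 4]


(1) = (16*v^2 - 8*v + 25)/(16*v^2 - 8*v + 1)
(2) = 2*b*(-3*b - 2)
(3) = (-31.05413*h^3 + 218.421*h^2 - 165.89691*h - 199.82139)/(0.328509*h^6 - 2.813751*h^5 + 12.8754*h^4 - 35.293535*h^3 + 63.2574*h^2 - 67.918311*h + 38.958219)
(4) = 1.0*m + 2.09
(5) = 3*j^2 + 2*j - 4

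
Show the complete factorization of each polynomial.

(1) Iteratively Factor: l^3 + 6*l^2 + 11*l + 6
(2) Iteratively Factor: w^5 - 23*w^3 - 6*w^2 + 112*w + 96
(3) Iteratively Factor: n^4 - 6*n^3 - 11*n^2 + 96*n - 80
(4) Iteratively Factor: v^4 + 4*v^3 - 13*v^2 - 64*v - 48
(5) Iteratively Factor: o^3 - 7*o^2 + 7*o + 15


(1) = (l + 3)*(l^2 + 3*l + 2) = (l + 2)*(l + 3)*(l + 1)
(2) = (w + 4)*(w^4 - 4*w^3 - 7*w^2 + 22*w + 24) = (w - 3)*(w + 4)*(w^3 - w^2 - 10*w - 8) = (w - 4)*(w - 3)*(w + 4)*(w^2 + 3*w + 2) = (w - 4)*(w - 3)*(w + 2)*(w + 4)*(w + 1)
(3) = (n - 4)*(n^3 - 2*n^2 - 19*n + 20) = (n - 4)*(n - 1)*(n^2 - n - 20) = (n - 4)*(n - 1)*(n + 4)*(n - 5)
(4) = (v + 4)*(v^3 - 13*v - 12) = (v + 3)*(v + 4)*(v^2 - 3*v - 4) = (v + 1)*(v + 3)*(v + 4)*(v - 4)
(5) = (o + 1)*(o^2 - 8*o + 15) = (o - 5)*(o + 1)*(o - 3)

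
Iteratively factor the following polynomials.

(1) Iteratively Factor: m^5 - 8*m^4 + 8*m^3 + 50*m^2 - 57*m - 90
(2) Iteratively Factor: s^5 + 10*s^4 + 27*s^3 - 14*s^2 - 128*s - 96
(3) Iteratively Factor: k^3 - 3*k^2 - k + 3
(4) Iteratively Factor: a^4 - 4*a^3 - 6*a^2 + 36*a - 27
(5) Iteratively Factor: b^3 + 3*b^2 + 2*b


(1) = (m + 1)*(m^4 - 9*m^3 + 17*m^2 + 33*m - 90) = (m - 3)*(m + 1)*(m^3 - 6*m^2 - m + 30) = (m - 3)*(m + 1)*(m + 2)*(m^2 - 8*m + 15) = (m - 5)*(m - 3)*(m + 1)*(m + 2)*(m - 3)
(2) = (s + 3)*(s^4 + 7*s^3 + 6*s^2 - 32*s - 32) = (s + 3)*(s + 4)*(s^3 + 3*s^2 - 6*s - 8) = (s + 3)*(s + 4)^2*(s^2 - s - 2) = (s + 1)*(s + 3)*(s + 4)^2*(s - 2)
(3) = (k - 3)*(k^2 - 1) = (k - 3)*(k - 1)*(k + 1)
(4) = (a - 3)*(a^3 - a^2 - 9*a + 9) = (a - 3)*(a - 1)*(a^2 - 9) = (a - 3)^2*(a - 1)*(a + 3)
(5) = (b + 1)*(b^2 + 2*b) = b*(b + 1)*(b + 2)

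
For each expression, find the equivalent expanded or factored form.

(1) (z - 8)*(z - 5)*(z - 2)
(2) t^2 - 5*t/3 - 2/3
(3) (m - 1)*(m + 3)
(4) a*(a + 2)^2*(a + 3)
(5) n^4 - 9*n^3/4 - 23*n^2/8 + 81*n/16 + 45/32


(1) = z^3 - 15*z^2 + 66*z - 80
(2) = (t - 2)*(t + 1/3)
(3) = m^2 + 2*m - 3
(4) = a^4 + 7*a^3 + 16*a^2 + 12*a
(5) = (n - 5/2)*(n - 3/2)*(n + 1/4)*(n + 3/2)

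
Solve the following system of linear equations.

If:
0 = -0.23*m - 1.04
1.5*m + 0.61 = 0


Then:
No Solution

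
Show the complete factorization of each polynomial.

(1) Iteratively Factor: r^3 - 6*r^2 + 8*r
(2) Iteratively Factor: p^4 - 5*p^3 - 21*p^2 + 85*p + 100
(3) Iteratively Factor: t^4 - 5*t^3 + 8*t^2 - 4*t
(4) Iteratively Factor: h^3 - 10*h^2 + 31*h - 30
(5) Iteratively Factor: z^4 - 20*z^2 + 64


(1) = (r - 2)*(r^2 - 4*r) = (r - 4)*(r - 2)*(r)
(2) = (p + 1)*(p^3 - 6*p^2 - 15*p + 100) = (p - 5)*(p + 1)*(p^2 - p - 20) = (p - 5)*(p + 1)*(p + 4)*(p - 5)
(3) = (t - 2)*(t^3 - 3*t^2 + 2*t) = (t - 2)*(t - 1)*(t^2 - 2*t) = (t - 2)^2*(t - 1)*(t)
(4) = (h - 3)*(h^2 - 7*h + 10) = (h - 5)*(h - 3)*(h - 2)
(5) = (z + 2)*(z^3 - 2*z^2 - 16*z + 32) = (z - 4)*(z + 2)*(z^2 + 2*z - 8) = (z - 4)*(z - 2)*(z + 2)*(z + 4)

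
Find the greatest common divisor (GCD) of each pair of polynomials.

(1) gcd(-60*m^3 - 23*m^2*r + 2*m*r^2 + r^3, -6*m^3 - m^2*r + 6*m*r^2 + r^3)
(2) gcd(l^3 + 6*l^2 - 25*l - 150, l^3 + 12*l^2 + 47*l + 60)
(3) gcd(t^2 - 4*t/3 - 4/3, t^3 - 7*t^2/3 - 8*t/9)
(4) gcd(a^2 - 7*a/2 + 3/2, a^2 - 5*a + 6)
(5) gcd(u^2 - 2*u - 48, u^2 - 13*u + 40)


(1) = 1
(2) = l + 5
(3) = gcd((t - 2)*(t + 2/3), t*(t - 8/3)*(t + 1/3)) = 1
(4) = gcd((a - 3)*(a - 1/2), (a - 3)*(a - 2)) = a - 3
(5) = u - 8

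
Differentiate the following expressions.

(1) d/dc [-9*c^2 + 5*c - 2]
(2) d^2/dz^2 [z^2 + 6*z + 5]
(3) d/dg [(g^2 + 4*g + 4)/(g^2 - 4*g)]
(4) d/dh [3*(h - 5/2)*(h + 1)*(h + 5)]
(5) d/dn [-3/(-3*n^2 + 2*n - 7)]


(1) = 5 - 18*c
(2) = 2
(3) = 8*(-g^2 - g + 2)/(g^2*(g^2 - 8*g + 16))
(4) = 9*h^2 + 21*h - 30
(5) = 6*(1 - 3*n)/(3*n^2 - 2*n + 7)^2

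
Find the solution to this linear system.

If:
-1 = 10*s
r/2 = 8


Then:
r = 16
s = -1/10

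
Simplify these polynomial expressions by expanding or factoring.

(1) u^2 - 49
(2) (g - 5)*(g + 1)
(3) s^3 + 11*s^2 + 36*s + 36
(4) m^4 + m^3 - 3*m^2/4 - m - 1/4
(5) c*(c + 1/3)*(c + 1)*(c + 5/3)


(1) = (u - 7)*(u + 7)
(2) = g^2 - 4*g - 5
(3) = (s + 2)*(s + 3)*(s + 6)
(4) = (m - 1)*(m + 1/2)^2*(m + 1)
(5) = c^4 + 3*c^3 + 23*c^2/9 + 5*c/9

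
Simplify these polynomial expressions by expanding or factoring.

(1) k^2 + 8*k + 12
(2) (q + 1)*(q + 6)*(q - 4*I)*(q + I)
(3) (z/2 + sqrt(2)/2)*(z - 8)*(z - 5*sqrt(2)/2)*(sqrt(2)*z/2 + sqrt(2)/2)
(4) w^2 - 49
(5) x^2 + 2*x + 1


(1) = (k + 2)*(k + 6)
(2) = q^4 + 7*q^3 - 3*I*q^3 + 10*q^2 - 21*I*q^2 + 28*q - 18*I*q + 24
(3) = sqrt(2)*z^4/4 - 7*sqrt(2)*z^3/4 - 3*z^3/4 - 13*sqrt(2)*z^2/4 + 21*z^2/4 + 6*z + 35*sqrt(2)*z/4 + 10*sqrt(2)
(4) = (w - 7)*(w + 7)
(5) = (x + 1)^2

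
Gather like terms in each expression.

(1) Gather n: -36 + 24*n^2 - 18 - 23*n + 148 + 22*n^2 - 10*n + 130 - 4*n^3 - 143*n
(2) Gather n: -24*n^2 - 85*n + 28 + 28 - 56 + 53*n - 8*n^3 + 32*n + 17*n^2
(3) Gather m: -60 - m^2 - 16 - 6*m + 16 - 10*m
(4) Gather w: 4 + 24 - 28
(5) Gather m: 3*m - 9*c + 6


(1) = -4*n^3 + 46*n^2 - 176*n + 224
(2) = -8*n^3 - 7*n^2
(3) = -m^2 - 16*m - 60
(4) = 0
(5) = -9*c + 3*m + 6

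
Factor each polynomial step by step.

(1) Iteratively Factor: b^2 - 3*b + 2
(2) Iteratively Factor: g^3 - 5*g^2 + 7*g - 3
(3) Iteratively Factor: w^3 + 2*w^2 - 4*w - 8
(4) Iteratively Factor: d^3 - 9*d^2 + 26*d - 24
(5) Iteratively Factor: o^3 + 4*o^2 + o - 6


(1) = (b - 1)*(b - 2)
(2) = (g - 3)*(g^2 - 2*g + 1) = (g - 3)*(g - 1)*(g - 1)
(3) = (w + 2)*(w^2 - 4) = (w - 2)*(w + 2)*(w + 2)
(4) = (d - 4)*(d^2 - 5*d + 6) = (d - 4)*(d - 2)*(d - 3)
(5) = (o + 2)*(o^2 + 2*o - 3) = (o + 2)*(o + 3)*(o - 1)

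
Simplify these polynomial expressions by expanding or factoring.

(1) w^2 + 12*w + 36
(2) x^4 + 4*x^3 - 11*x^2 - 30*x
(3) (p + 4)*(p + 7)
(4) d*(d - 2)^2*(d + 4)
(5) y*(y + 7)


(1) = (w + 6)^2
(2) = x*(x - 3)*(x + 2)*(x + 5)
(3) = p^2 + 11*p + 28
(4) = d^4 - 12*d^2 + 16*d
(5) = y^2 + 7*y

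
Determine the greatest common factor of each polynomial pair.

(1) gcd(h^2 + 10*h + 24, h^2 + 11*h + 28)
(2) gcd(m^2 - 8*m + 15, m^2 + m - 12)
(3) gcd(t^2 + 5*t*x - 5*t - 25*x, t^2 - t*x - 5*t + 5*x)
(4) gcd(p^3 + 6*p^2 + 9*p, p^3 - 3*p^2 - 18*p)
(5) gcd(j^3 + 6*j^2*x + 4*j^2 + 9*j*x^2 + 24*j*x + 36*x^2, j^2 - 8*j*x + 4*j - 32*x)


(1) = gcd((h + 4)*(h + 6), (h + 4)*(h + 7)) = h + 4
(2) = gcd((m - 5)*(m - 3), (m - 3)*(m + 4)) = m - 3
(3) = gcd((t - 5)*(t + 5*x), (t - 5)*(t - x)) = t - 5
(4) = p^2 + 3*p
(5) = gcd((j + 4)*(j + 3*x)^2, (j + 4)*(j - 8*x)) = j + 4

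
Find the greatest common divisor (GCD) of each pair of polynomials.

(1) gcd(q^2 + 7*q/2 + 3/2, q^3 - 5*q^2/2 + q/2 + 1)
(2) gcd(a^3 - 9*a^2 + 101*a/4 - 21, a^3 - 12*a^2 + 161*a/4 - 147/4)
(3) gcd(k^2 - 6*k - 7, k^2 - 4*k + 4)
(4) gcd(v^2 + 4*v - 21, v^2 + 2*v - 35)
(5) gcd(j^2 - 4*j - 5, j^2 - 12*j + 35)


(1) = q + 1/2
(2) = a^2 - 5*a + 21/4
(3) = gcd((k - 7)*(k + 1), (k - 2)^2) = 1
(4) = gcd((v - 3)*(v + 7), (v - 5)*(v + 7)) = v + 7
(5) = j - 5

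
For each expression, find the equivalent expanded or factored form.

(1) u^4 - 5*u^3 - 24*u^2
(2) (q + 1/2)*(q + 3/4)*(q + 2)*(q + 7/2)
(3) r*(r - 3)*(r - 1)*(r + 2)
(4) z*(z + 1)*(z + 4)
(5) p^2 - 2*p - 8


(1) = u^2*(u - 8)*(u + 3)
(2) = q^4 + 27*q^3/4 + 57*q^2/4 + 173*q/16 + 21/8
(3) = r^4 - 2*r^3 - 5*r^2 + 6*r
(4) = z^3 + 5*z^2 + 4*z
(5) = (p - 4)*(p + 2)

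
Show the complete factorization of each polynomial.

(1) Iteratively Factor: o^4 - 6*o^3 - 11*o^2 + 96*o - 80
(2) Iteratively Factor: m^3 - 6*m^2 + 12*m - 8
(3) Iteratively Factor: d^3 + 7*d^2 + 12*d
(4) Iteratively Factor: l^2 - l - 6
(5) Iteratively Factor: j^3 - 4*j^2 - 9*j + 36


(1) = (o + 4)*(o^3 - 10*o^2 + 29*o - 20) = (o - 5)*(o + 4)*(o^2 - 5*o + 4) = (o - 5)*(o - 4)*(o + 4)*(o - 1)
(2) = (m - 2)*(m^2 - 4*m + 4) = (m - 2)^2*(m - 2)
(3) = (d)*(d^2 + 7*d + 12) = d*(d + 4)*(d + 3)
(4) = (l - 3)*(l + 2)
(5) = (j - 3)*(j^2 - j - 12) = (j - 4)*(j - 3)*(j + 3)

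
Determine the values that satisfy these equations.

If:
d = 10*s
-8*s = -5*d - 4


Then:
d = -20/21
s = -2/21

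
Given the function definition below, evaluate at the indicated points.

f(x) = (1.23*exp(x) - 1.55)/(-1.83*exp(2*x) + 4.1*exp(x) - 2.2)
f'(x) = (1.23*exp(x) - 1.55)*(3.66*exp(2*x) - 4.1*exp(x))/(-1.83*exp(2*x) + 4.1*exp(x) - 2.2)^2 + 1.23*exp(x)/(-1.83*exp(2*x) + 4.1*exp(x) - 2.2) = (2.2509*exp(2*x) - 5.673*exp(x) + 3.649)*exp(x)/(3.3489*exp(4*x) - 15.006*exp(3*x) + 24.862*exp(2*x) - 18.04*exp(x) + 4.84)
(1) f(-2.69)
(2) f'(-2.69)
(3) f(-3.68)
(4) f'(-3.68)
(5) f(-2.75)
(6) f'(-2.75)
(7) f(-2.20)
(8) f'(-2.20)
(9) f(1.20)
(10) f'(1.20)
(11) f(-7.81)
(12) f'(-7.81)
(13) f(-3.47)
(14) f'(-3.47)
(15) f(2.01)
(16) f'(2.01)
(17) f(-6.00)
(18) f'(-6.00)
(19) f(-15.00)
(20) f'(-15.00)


(1) = 0.76
(2) = 0.06
(3) = 0.72
(4) = 0.02
(5) = 0.76
(6) = 0.06
(7) = 0.80
(8) = 0.11
(9) = -0.29
(10) = 0.42
(11) = 0.70
(12) = 0.00
(13) = 0.73
(14) = 0.03
(15) = -0.10
(16) = 0.12
(17) = 0.71
(18) = 0.00
(19) = 0.70
(20) = 0.00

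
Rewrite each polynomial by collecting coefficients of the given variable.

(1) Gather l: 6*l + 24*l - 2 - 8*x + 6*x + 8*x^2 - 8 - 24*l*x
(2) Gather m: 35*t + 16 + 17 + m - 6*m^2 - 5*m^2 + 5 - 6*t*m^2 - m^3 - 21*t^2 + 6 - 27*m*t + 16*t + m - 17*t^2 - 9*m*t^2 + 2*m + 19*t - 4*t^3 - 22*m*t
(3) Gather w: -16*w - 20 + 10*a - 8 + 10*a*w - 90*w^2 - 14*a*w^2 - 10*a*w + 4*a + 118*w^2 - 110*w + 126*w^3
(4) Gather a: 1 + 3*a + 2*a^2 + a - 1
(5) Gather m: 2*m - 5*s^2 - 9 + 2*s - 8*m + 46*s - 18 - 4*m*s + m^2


(1) = l*(30 - 24*x) + 8*x^2 - 2*x - 10
(2) = -m^3 + m^2*(-6*t - 11) + m*(-9*t^2 - 49*t + 4) - 4*t^3 - 38*t^2 + 70*t + 44
(3) = 14*a + 126*w^3 + w^2*(28 - 14*a) - 126*w - 28
(4) = 2*a^2 + 4*a
(5) = m^2 + m*(-4*s - 6) - 5*s^2 + 48*s - 27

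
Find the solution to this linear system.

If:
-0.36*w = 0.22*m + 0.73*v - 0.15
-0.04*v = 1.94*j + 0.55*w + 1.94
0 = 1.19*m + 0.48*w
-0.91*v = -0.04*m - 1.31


Then:
j = -0.04
m = 1.41
v = 1.50
w = -3.49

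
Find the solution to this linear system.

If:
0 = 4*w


Then:
w = 0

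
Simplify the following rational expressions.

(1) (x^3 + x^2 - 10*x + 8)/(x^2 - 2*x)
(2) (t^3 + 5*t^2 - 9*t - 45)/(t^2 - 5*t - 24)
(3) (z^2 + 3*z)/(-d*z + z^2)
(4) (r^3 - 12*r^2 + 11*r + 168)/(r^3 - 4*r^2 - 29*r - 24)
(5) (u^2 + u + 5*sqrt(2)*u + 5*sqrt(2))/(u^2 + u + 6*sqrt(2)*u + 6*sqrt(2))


(1) = (x^2 + 3*x - 4)/x
(2) = (t^2 + 2*t - 15)/(t - 8)
(3) = (z + 3)/(-d + z)
(4) = (r - 7)/(r + 1)
(5) = (u + 5*sqrt(2))/(u + 6*sqrt(2))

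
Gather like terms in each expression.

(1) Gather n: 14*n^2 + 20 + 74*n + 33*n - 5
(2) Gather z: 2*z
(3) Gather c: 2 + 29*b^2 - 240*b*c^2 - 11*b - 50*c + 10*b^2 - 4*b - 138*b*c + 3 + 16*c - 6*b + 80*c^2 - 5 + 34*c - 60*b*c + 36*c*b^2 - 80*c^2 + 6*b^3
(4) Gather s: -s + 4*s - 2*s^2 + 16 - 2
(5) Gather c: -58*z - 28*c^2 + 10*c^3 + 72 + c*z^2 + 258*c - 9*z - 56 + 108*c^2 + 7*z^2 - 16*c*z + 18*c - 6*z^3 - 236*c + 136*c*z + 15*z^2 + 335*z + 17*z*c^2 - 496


(1) = 14*n^2 + 107*n + 15
(2) = 2*z
(3) = 6*b^3 + 39*b^2 - 240*b*c^2 - 21*b + c*(36*b^2 - 198*b)
(4) = -2*s^2 + 3*s + 14
(5) = 10*c^3 + c^2*(17*z + 80) + c*(z^2 + 120*z + 40) - 6*z^3 + 22*z^2 + 268*z - 480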